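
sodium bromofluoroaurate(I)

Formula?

Na[AuBrF]

Ligands: 1 fluoro (F, -1), 1 bromo (Br, -1). Ligand charge sum = -2.
Charge balance with sodium (+1) requires 1 complex ion per 1 sodium.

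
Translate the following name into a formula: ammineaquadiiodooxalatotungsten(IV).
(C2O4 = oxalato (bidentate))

Ligands: 1 aqua (H2O, neutral), 1 oxalato (C2O4, -2), 2 iodo (I, -1), 1 ammine (NH3, neutral). Ligand charge sum = -4.
With W in oxidation state +4, the complex ion is [W...].

[W(C2O4)(H2O)I2(NH3)]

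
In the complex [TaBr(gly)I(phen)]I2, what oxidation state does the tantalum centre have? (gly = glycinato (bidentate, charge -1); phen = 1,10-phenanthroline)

2 iodide outside the brackets (-1 each) → the complex ion is 2+.
Ligand charges: 1×gly = -1; 1×phen neutral; 1×Br = -1; 1×I = -1; sum -3.
Ta + (-3) = 2+ ⇒ Ta is +5.

+5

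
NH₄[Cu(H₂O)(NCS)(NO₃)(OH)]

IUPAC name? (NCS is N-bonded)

The 1 ammonium counter-ion carries a total charge of +1, so each complex ion is 1−.
Ligand charges: 1×nitrato (-1 each), 1×aqua (neutral), 1×hydroxo (-1 each), 1×isothiocyanato (-1 each); total -3. So Cu + (-3) = 1−, giving Cu = +2.
The complex ion is anionic, so copper takes the -ate form cuprate(II).

ammonium aquahydroxoisothiocyanatonitratocuprate(II)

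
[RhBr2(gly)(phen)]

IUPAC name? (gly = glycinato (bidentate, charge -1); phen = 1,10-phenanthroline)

dibromo(glycinato)(1,10-phenanthroline)rhodium(III)

There is no counter-ion, so the complex is neutral overall.
Ligand charges: 1×glycinato (-1 each), 2×bromo (-1 each), 1×1,10-phenanthroline (neutral); total -3. So Rh + (-3) = 0, giving Rh = +3.
Ligands are named alphabetically: bromo before glycinato before phenanthroline.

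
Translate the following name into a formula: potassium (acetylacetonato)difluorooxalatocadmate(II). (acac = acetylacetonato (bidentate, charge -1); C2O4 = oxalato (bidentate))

Ligands: 1 acetylacetonato (acac, -1), 2 fluoro (F, -1), 1 oxalato (C2O4, -2). Ligand charge sum = -5.
With Cd in oxidation state +2, the complex ion is [Cd...]^3−.
Charge balance with potassium (+1) requires 1 complex ion per 3 potassium.

K3[Cd(acac)(C2O4)F2]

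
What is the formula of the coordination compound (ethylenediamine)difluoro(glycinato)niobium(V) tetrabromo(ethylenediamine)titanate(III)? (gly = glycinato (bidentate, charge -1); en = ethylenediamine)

Cation [Nb…]: ligand charges -3, Nb(V) ⇒ ion charge 2+.
Anion [Ti…]: ligand charges -4, Ti(III) ⇒ ion charge 1−.
One 2+ cation requires 2 of the 1− anion.

[Nb(en)F2(gly)][TiBr4(en)]2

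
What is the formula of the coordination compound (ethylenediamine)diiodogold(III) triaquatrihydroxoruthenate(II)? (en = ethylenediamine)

Cation [Au…]: ligand charges -2, Au(III) ⇒ ion charge 1+.
Anion [Ru…]: ligand charges -3, Ru(II) ⇒ ion charge 1−.

[Au(en)I2][Ru(H2O)3(OH)3]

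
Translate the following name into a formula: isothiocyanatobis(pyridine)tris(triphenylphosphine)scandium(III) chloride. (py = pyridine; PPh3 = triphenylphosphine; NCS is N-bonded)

[Sc(NCS)(PPh3)3(py)2]Cl2

Ligands: 2 pyridine (py, neutral), 3 triphenylphosphine (PPh3, neutral), 1 isothiocyanato (NCS, -1). Ligand charge sum = -1.
Charge balance with chloride (-1) requires 1 complex ion per 2 chloride.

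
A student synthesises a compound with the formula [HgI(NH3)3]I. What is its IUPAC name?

The 1 iodide counter-ion carries a total charge of -1, so each complex ion is 1+.
Ligand charges: 3×ammine (neutral), 1×iodo (-1 each); total -1. So Hg + (-1) = 1+, giving Hg = +2.
Ligands are named alphabetically: ammine before iodo.

triammineiodomercury(II) iodide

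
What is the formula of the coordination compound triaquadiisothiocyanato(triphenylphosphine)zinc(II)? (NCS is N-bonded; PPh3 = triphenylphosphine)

Ligands: 3 aqua (H2O, neutral), 2 isothiocyanato (NCS, -1), 1 triphenylphosphine (PPh3, neutral). Ligand charge sum = -2.
With Zn in oxidation state +2, the complex ion is [Zn...].

[Zn(H2O)3(NCS)2(PPh3)]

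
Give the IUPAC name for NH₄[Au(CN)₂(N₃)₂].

ammonium diazidodicyanoaurate(III)

The 1 ammonium counter-ion carries a total charge of +1, so each complex ion is 1−.
Ligand charges: 2×cyano (-1 each), 2×azido (-1 each); total -4. So Au + (-4) = 1−, giving Au = +3.
The complex ion is anionic, so gold takes the -ate form aurate(III).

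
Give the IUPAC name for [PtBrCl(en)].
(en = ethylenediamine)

bromochloro(ethylenediamine)platinum(II)

There is no counter-ion, so the complex is neutral overall.
Ligand charges: 1×ethylenediamine (neutral), 1×chloro (-1 each), 1×bromo (-1 each); total -2. So Pt + (-2) = 0, giving Pt = +2.
Ligands are named alphabetically: bromo before chloro before ethylenediamine.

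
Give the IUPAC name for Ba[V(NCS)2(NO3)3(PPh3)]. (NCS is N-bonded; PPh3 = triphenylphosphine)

barium diisothiocyanatotrinitrato(triphenylphosphine)vanadate(III)

The 1 barium counter-ion carries a total charge of +2, so each complex ion is 2−.
Ligand charges: 2×isothiocyanato (-1 each), 3×nitrato (-1 each), 1×triphenylphosphine (neutral); total -5. So V + (-5) = 2−, giving V = +3.
Ligands are named alphabetically: isothiocyanato before nitrato before triphenylphosphine.
The complex ion is anionic, so vanadium takes the -ate form vanadate(III).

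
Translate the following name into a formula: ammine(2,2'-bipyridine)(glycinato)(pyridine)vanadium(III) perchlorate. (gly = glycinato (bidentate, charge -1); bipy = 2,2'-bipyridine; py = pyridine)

Ligands: 1 glycinato (gly, -1), 1 2,2'-bipyridine (bipy, neutral), 1 pyridine (py, neutral), 1 ammine (NH3, neutral). Ligand charge sum = -1.
Charge balance with perchlorate (-1) requires 1 complex ion per 2 perchlorate.

[V(bipy)(gly)(NH3)(py)](ClO4)2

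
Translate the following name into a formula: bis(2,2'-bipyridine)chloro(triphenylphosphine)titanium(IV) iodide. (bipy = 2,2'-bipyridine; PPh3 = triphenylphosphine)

[Ti(bipy)2Cl(PPh3)]I3

Ligands: 2 2,2'-bipyridine (bipy, neutral), 1 triphenylphosphine (PPh3, neutral), 1 chloro (Cl, -1). Ligand charge sum = -1.
Charge balance with iodide (-1) requires 1 complex ion per 3 iodide.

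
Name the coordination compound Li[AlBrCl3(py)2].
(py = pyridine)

lithium bromotrichlorobis(pyridine)aluminate(III)

The 1 lithium counter-ion carries a total charge of +1, so each complex ion is 1−.
Ligand charges: 1×bromo (-1 each), 3×chloro (-1 each), 2×pyridine (neutral); total -4. So Al + (-4) = 1−, giving Al = +3.
The complex ion is anionic, so aluminium takes the -ate form aluminate(III).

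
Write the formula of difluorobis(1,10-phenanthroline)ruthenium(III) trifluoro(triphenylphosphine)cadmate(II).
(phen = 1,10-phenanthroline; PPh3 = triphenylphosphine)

[RuF2(phen)2][CdF3(PPh3)]

Cation [Ru…]: ligand charges -2, Ru(III) ⇒ ion charge 1+.
Anion [Cd…]: ligand charges -3, Cd(II) ⇒ ion charge 1−.
One 1+ cation balances one 1− anion.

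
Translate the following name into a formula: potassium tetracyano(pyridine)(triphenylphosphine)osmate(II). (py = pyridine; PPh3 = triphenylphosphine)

K2[Os(CN)4(PPh3)(py)]

Ligands: 1 pyridine (py, neutral), 1 triphenylphosphine (PPh3, neutral), 4 cyano (CN, -1). Ligand charge sum = -4.
Charge balance with potassium (+1) requires 1 complex ion per 2 potassium.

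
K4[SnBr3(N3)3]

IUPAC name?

The 4 potassium counter-ions carry a total charge of +4, so each complex ion is 4−.
Ligand charges: 3×bromo (-1 each), 3×azido (-1 each); total -6. So Sn + (-6) = 4−, giving Sn = +2.
Ligands are named alphabetically: azido before bromo.
The complex ion is anionic, so tin takes the -ate form stannate(II).

potassium triazidotribromostannate(II)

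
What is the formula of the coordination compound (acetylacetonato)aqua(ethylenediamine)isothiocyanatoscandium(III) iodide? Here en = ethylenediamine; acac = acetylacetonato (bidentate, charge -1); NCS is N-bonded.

Ligands: 1 ethylenediamine (en, neutral), 1 aqua (H2O, neutral), 1 acetylacetonato (acac, -1), 1 isothiocyanato (NCS, -1). Ligand charge sum = -2.
Charge balance with iodide (-1) requires 1 complex ion per 1 iodide.

[Sc(acac)(en)(H2O)(NCS)]I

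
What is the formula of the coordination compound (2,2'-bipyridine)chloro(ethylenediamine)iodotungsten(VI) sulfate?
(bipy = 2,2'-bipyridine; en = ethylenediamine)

[W(bipy)Cl(en)I](SO4)2

Ligands: 1 iodo (I, -1), 1 2,2'-bipyridine (bipy, neutral), 1 chloro (Cl, -1), 1 ethylenediamine (en, neutral). Ligand charge sum = -2.
With W in oxidation state +6, the complex ion is [W...]^4+.
Charge balance with sulfate (-2) requires 1 complex ion per 2 sulfate.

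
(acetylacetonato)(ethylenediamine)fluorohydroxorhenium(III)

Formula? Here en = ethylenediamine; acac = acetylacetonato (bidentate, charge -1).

Ligands: 1 fluoro (F, -1), 1 hydroxo (OH, -1), 1 ethylenediamine (en, neutral), 1 acetylacetonato (acac, -1). Ligand charge sum = -3.
With Re in oxidation state +3, the complex ion is [Re...].

[Re(acac)(en)F(OH)]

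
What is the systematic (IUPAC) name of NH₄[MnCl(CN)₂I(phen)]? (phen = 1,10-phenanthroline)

The 1 ammonium counter-ion carries a total charge of +1, so each complex ion is 1−.
Ligand charges: 1×1,10-phenanthroline (neutral), 1×iodo (-1 each), 2×cyano (-1 each), 1×chloro (-1 each); total -4. So Mn + (-4) = 1−, giving Mn = +3.
The complex ion is anionic, so manganese takes the -ate form manganate(III).

ammonium chlorodicyanoiodo(1,10-phenanthroline)manganate(III)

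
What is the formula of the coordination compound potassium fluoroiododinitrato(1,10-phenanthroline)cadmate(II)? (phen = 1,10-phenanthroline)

K2[CdFI(NO3)2(phen)]

Ligands: 2 nitrato (NO3, -1), 1 iodo (I, -1), 1 1,10-phenanthroline (phen, neutral), 1 fluoro (F, -1). Ligand charge sum = -4.
Charge balance with potassium (+1) requires 1 complex ion per 2 potassium.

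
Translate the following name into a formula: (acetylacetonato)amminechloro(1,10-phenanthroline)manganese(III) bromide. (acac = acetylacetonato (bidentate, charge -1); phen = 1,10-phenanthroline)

[Mn(acac)Cl(NH3)(phen)]Br

Ligands: 1 chloro (Cl, -1), 1 ammine (NH3, neutral), 1 acetylacetonato (acac, -1), 1 1,10-phenanthroline (phen, neutral). Ligand charge sum = -2.
With Mn in oxidation state +3, the complex ion is [Mn...]^1+.
Charge balance with bromide (-1) requires 1 complex ion per 1 bromide.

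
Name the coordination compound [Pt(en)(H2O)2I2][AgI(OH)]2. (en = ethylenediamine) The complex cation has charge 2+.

diaqua(ethylenediamine)diiodoplatinum(IV) hydroxoiodoargentate(I)

Both ions are complex: the cation is named first with the plain metal name, the anion second with the -ate form; each ion's ligands are alphabetised independently.
The complex cation is given as 2+; its ligand charges sum to -2, so Pt = +4.
With 2 anions per cation, each anion must be 2/2 = 1−.
Anion: ligand charges sum to -2; for the ion to be 1−, Ag = +1.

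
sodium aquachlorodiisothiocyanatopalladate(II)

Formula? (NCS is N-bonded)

Ligands: 1 aqua (H2O, neutral), 1 chloro (Cl, -1), 2 isothiocyanato (NCS, -1). Ligand charge sum = -3.
Charge balance with sodium (+1) requires 1 complex ion per 1 sodium.

Na[PdCl(H2O)(NCS)2]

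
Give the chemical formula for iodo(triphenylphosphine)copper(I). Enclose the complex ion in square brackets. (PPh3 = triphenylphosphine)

Ligands: 1 iodo (I, -1), 1 triphenylphosphine (PPh3, neutral). Ligand charge sum = -1.
With Cu in oxidation state +1, the complex ion is [Cu...].

[CuI(PPh3)]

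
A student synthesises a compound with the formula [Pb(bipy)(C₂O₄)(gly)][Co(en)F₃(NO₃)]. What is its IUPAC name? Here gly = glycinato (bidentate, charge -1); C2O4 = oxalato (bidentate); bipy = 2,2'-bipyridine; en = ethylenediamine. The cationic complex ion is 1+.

(2,2'-bipyridine)(glycinato)oxalatolead(IV) (ethylenediamine)trifluoronitratocobaltate(III)

The complex cation is given as 1+; its ligand charges sum to -3, so Pb = +4.
A 1:1 salt means the anion carries the equal and opposite charge, 1−.
Anion: ligand charges sum to -4; for the ion to be 1−, Co = +3.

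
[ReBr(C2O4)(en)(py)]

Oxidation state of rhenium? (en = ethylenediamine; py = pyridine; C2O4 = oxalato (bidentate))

No counter-ion: the bracketed complex is neutral.
Ligand charges: 1×en neutral; 1×py neutral; 1×Br = -1; 1×C2O4 = -2; sum -3.
Re + (-3) = 0 ⇒ Re is +3.

+3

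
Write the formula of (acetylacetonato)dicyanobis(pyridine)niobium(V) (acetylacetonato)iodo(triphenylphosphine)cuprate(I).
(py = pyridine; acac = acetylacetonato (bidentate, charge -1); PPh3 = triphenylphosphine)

[Nb(acac)(CN)2(py)2][Cu(acac)I(PPh3)]2

Cation [Nb…]: ligand charges -3, Nb(V) ⇒ ion charge 2+.
Anion [Cu…]: ligand charges -2, Cu(I) ⇒ ion charge 1−.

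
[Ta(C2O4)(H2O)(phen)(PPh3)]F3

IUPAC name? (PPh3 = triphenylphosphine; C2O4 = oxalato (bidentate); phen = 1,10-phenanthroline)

The 3 fluoride counter-ions carry a total charge of -3, so each complex ion is 3+.
Ligand charges: 1×aqua (neutral), 1×triphenylphosphine (neutral), 1×oxalato (-2 each), 1×1,10-phenanthroline (neutral); total -2. So Ta + (-2) = 3+, giving Ta = +5.
Ligands are named alphabetically: aqua before oxalato before phenanthroline before triphenylphosphine.

aquaoxalato(1,10-phenanthroline)(triphenylphosphine)tantalum(V) fluoride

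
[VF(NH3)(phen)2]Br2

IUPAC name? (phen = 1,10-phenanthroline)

The 2 bromide counter-ions carry a total charge of -2, so each complex ion is 2+.
Ligand charges: 1×ammine (neutral), 2×1,10-phenanthroline (neutral), 1×fluoro (-1 each); total -1. So V + (-1) = 2+, giving V = +3.
Ligands are named alphabetically: ammine before fluoro before phenanthroline.

amminefluorobis(1,10-phenanthroline)vanadium(III) bromide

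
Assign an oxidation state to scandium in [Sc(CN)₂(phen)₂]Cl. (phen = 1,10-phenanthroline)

+3

1 chloride outside the brackets (-1 each) → the complex ion is 1+.
Ligand charges: 2×CN = -2; 2×phen neutral; sum -2.
Sc + (-2) = 1+ ⇒ Sc is +3.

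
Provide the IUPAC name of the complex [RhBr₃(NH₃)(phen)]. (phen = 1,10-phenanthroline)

There is no counter-ion, so the complex is neutral overall.
Ligand charges: 3×bromo (-1 each), 1×ammine (neutral), 1×1,10-phenanthroline (neutral); total -3. So Rh + (-3) = 0, giving Rh = +3.
Ligands are named alphabetically: ammine before bromo before phenanthroline.

amminetribromo(1,10-phenanthroline)rhodium(III)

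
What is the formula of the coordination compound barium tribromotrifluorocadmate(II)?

Ligands: 3 bromo (Br, -1), 3 fluoro (F, -1). Ligand charge sum = -6.
With Cd in oxidation state +2, the complex ion is [Cd...]^4−.
Charge balance with barium (+2) requires 1 complex ion per 2 barium.

Ba2[CdBr3F3]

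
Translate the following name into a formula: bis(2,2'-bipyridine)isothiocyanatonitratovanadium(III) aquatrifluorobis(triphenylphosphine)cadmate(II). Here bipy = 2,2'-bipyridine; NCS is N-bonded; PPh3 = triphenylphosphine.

[V(bipy)2(NCS)(NO3)][CdF3(H2O)(PPh3)2]

Cation [V…]: ligand charges -2, V(III) ⇒ ion charge 1+.
Anion [Cd…]: ligand charges -3, Cd(II) ⇒ ion charge 1−.
One 1+ cation balances one 1− anion.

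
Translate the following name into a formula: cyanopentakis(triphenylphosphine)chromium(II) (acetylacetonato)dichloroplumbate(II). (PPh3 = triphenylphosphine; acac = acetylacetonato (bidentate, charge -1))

Cation [Cr…]: ligand charges -1, Cr(II) ⇒ ion charge 1+.
Anion [Pb…]: ligand charges -3, Pb(II) ⇒ ion charge 1−.

[Cr(CN)(PPh3)5][Pb(acac)Cl2]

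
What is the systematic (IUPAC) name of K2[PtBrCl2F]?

The 2 potassium counter-ions carry a total charge of +2, so each complex ion is 2−.
Ligand charges: 2×chloro (-1 each), 1×bromo (-1 each), 1×fluoro (-1 each); total -4. So Pt + (-4) = 2−, giving Pt = +2.
Ligands are named alphabetically: bromo before chloro before fluoro.
The complex ion is anionic, so platinum takes the -ate form platinate(II).

potassium bromodichlorofluoroplatinate(II)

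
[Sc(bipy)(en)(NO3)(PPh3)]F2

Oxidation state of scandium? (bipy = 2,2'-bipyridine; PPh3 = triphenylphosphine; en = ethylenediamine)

2 fluoride outside the brackets (-1 each) → the complex ion is 2+.
Ligand charges: 1×bipy neutral; 1×NO3 = -1; 1×PPh3 neutral; 1×en neutral; sum -1.
Sc + (-1) = 2+ ⇒ Sc is +3.

+3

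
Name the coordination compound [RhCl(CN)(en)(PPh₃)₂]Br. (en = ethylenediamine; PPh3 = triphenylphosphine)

The 1 bromide counter-ion carries a total charge of -1, so each complex ion is 1+.
Ligand charges: 1×ethylenediamine (neutral), 1×cyano (-1 each), 2×triphenylphosphine (neutral), 1×chloro (-1 each); total -2. So Rh + (-2) = 1+, giving Rh = +3.
Ligands are named alphabetically: chloro before cyano before ethylenediamine before triphenylphosphine.

chlorocyano(ethylenediamine)bis(triphenylphosphine)rhodium(III) bromide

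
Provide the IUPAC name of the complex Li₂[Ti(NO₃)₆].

The 2 lithium counter-ions carry a total charge of +2, so each complex ion is 2−.
Ligand charges: 6×nitrato (-1 each); total -6. So Ti + (-6) = 2−, giving Ti = +4.
The complex ion is anionic, so titanium takes the -ate form titanate(IV).

lithium hexanitratotitanate(IV)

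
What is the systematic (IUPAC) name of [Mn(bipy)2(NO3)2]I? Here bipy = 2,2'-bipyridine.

bis(2,2'-bipyridine)dinitratomanganese(III) iodide

The 1 iodide counter-ion carries a total charge of -1, so each complex ion is 1+.
Ligand charges: 2×2,2'-bipyridine (neutral), 2×nitrato (-1 each); total -2. So Mn + (-2) = 1+, giving Mn = +3.
Ligands are named alphabetically: bipyridine before nitrato.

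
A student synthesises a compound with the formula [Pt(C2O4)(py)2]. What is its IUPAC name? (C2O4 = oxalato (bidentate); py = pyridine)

There is no counter-ion, so the complex is neutral overall.
Ligand charges: 1×oxalato (-2 each), 2×pyridine (neutral); total -2. So Pt + (-2) = 0, giving Pt = +2.
Ligands are named alphabetically: oxalato before pyridine.

oxalatobis(pyridine)platinum(II)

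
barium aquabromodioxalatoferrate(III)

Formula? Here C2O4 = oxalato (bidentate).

Ligands: 1 bromo (Br, -1), 1 aqua (H2O, neutral), 2 oxalato (C2O4, -2). Ligand charge sum = -5.
With Fe in oxidation state +3, the complex ion is [Fe...]^2−.
Charge balance with barium (+2) requires 1 complex ion per 1 barium.

Ba[FeBr(C2O4)2(H2O)]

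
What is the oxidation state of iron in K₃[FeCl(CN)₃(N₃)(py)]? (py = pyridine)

+2

3 potassium outside the brackets (+1 each) → the complex ion is 3−.
Ligand charges: 1×Cl = -1; 1×py neutral; 1×N3 = -1; 3×CN = -3; sum -5.
Fe + (-5) = 3− ⇒ Fe is +2.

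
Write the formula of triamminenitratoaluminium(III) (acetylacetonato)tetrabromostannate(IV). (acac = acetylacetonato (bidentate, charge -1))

Cation [Al…]: ligand charges -1, Al(III) ⇒ ion charge 2+.
Anion [Sn…]: ligand charges -5, Sn(IV) ⇒ ion charge 1−.
One 2+ cation requires 2 of the 1− anion.

[Al(NH3)3(NO3)][Sn(acac)Br4]2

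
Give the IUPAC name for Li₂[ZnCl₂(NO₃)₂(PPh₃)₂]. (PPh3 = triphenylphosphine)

lithium dichlorodinitratobis(triphenylphosphine)zincate(II)

The 2 lithium counter-ions carry a total charge of +2, so each complex ion is 2−.
Ligand charges: 2×triphenylphosphine (neutral), 2×chloro (-1 each), 2×nitrato (-1 each); total -4. So Zn + (-4) = 2−, giving Zn = +2.
The complex ion is anionic, so zinc takes the -ate form zincate(II).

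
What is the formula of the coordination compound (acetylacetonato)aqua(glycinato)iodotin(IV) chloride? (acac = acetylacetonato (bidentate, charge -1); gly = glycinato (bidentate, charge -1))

[Sn(acac)(gly)(H2O)I]Cl

Ligands: 1 acetylacetonato (acac, -1), 1 aqua (H2O, neutral), 1 iodo (I, -1), 1 glycinato (gly, -1). Ligand charge sum = -3.
With Sn in oxidation state +4, the complex ion is [Sn...]^1+.
Charge balance with chloride (-1) requires 1 complex ion per 1 chloride.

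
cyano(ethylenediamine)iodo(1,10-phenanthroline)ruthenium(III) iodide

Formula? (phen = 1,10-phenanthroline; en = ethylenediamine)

Ligands: 1 1,10-phenanthroline (phen, neutral), 1 cyano (CN, -1), 1 ethylenediamine (en, neutral), 1 iodo (I, -1). Ligand charge sum = -2.
Charge balance with iodide (-1) requires 1 complex ion per 1 iodide.

[Ru(CN)(en)I(phen)]I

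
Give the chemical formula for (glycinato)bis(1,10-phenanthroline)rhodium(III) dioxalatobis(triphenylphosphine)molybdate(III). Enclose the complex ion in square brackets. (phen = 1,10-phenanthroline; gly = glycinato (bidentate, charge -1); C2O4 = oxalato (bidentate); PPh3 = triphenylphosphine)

Cation [Rh…]: ligand charges -1, Rh(III) ⇒ ion charge 2+.
Anion [Mo…]: ligand charges -4, Mo(III) ⇒ ion charge 1−.

[Rh(gly)(phen)2][Mo(C2O4)2(PPh3)2]2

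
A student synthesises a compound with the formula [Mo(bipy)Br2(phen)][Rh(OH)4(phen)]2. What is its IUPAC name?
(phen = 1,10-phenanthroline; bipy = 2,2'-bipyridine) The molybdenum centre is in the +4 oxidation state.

Mo is given as +4; the cation's ligand charges sum to -2, so the complex cation is 2+.
With 2 anions per cation, each anion must be 2/2 = 1−.
Anion: ligand charges sum to -4; for the ion to be 1−, Rh = +3.

(2,2'-bipyridine)dibromo(1,10-phenanthroline)molybdenum(IV) tetrahydroxo(1,10-phenanthroline)rhodate(III)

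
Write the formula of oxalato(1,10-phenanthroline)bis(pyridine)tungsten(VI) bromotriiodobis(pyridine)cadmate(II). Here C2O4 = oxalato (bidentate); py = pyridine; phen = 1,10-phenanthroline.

Cation [W…]: ligand charges -2, W(VI) ⇒ ion charge 4+.
Anion [Cd…]: ligand charges -4, Cd(II) ⇒ ion charge 2−.

[W(C2O4)(phen)(py)2][CdBrI3(py)2]2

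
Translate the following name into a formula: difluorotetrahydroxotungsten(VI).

Ligands: 4 hydroxo (OH, -1), 2 fluoro (F, -1). Ligand charge sum = -6.
With W in oxidation state +6, the complex ion is [W...].

[WF2(OH)4]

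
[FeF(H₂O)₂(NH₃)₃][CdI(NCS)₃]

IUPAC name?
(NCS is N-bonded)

triamminediaquafluoroiron(III) iodotriisothiocyanatocadmate(II)

Both ions are complex: the cation is named first with the plain metal name, the anion second with the -ate form; each ion's ligands are alphabetised independently.
Cadmium is always +2 in its complexes; the anion's ligand charges sum to -4, so the complex anion is 2−.
A 1:1 salt means the cation carries the equal and opposite charge, 2+.
Cation: ligand charges sum to -1; for the ion to be 2+, Fe = +3.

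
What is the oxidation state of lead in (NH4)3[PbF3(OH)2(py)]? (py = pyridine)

3 ammonium outside the brackets (+1 each) → the complex ion is 3−.
Ligand charges: 3×F = -3; 1×py neutral; 2×OH = -2; sum -5.
Pb + (-5) = 3− ⇒ Pb is +2.

+2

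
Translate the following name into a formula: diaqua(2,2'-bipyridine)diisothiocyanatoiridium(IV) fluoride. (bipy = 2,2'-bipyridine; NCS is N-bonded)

Ligands: 2 aqua (H2O, neutral), 1 2,2'-bipyridine (bipy, neutral), 2 isothiocyanato (NCS, -1). Ligand charge sum = -2.
With Ir in oxidation state +4, the complex ion is [Ir...]^2+.
Charge balance with fluoride (-1) requires 1 complex ion per 2 fluoride.

[Ir(bipy)(H2O)2(NCS)2]F2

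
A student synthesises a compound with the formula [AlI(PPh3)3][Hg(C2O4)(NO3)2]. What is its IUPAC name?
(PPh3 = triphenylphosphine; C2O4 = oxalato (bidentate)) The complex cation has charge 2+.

iodotris(triphenylphosphine)aluminium(III) dinitratooxalatomercurate(II)

Both ions are complex: the cation is named first with the plain metal name, the anion second with the -ate form; each ion's ligands are alphabetised independently.
The complex cation is given as 2+; its ligand charges sum to -1, so Al = +3.
A 1:1 salt means the anion carries the equal and opposite charge, 2−.
Anion: ligand charges sum to -4; for the ion to be 2−, Hg = +2.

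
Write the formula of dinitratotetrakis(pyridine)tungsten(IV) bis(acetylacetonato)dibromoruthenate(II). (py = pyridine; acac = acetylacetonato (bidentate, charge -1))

Cation [W…]: ligand charges -2, W(IV) ⇒ ion charge 2+.
Anion [Ru…]: ligand charges -4, Ru(II) ⇒ ion charge 2−.
One 2+ cation balances one 2− anion.

[W(NO3)2(py)4][Ru(acac)2Br2]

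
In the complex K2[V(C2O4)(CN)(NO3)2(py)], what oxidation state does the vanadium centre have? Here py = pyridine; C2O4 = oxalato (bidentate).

2 potassium outside the brackets (+1 each) → the complex ion is 2−.
Ligand charges: 1×CN = -1; 1×py neutral; 1×C2O4 = -2; 2×NO3 = -2; sum -5.
V + (-5) = 2− ⇒ V is +3.

+3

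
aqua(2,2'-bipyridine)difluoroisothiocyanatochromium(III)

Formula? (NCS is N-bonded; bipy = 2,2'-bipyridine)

Ligands: 1 aqua (H2O, neutral), 1 isothiocyanato (NCS, -1), 2 fluoro (F, -1), 1 2,2'-bipyridine (bipy, neutral). Ligand charge sum = -3.
With Cr in oxidation state +3, the complex ion is [Cr...].

[Cr(bipy)F2(H2O)(NCS)]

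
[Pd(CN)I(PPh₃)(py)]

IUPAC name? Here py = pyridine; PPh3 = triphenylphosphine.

There is no counter-ion, so the complex is neutral overall.
Ligand charges: 1×pyridine (neutral), 1×iodo (-1 each), 1×triphenylphosphine (neutral), 1×cyano (-1 each); total -2. So Pd + (-2) = 0, giving Pd = +2.
Ligands are named alphabetically: cyano before iodo before pyridine before triphenylphosphine.

cyanoiodo(pyridine)(triphenylphosphine)palladium(II)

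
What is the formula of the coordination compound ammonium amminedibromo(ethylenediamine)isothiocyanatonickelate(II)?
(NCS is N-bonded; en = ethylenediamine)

NH4[NiBr2(en)(NCS)(NH3)]

Ligands: 1 ammine (NH3, neutral), 1 isothiocyanato (NCS, -1), 2 bromo (Br, -1), 1 ethylenediamine (en, neutral). Ligand charge sum = -3.
Charge balance with ammonium (+1) requires 1 complex ion per 1 ammonium.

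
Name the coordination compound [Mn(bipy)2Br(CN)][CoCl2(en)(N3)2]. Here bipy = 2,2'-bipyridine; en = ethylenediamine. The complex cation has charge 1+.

bis(2,2'-bipyridine)bromocyanomanganese(III) diazidodichloro(ethylenediamine)cobaltate(III)

Both ions are complex: the cation is named first with the plain metal name, the anion second with the -ate form; each ion's ligands are alphabetised independently.
The complex cation is given as 1+; its ligand charges sum to -2, so Mn = +3.
A 1:1 salt means the anion carries the equal and opposite charge, 1−.
Anion: ligand charges sum to -4; for the ion to be 1−, Co = +3.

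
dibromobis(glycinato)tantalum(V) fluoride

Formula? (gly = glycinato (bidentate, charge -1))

[TaBr2(gly)2]F

Ligands: 2 bromo (Br, -1), 2 glycinato (gly, -1). Ligand charge sum = -4.
With Ta in oxidation state +5, the complex ion is [Ta...]^1+.
Charge balance with fluoride (-1) requires 1 complex ion per 1 fluoride.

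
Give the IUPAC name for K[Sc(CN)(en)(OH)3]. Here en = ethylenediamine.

The 1 potassium counter-ion carries a total charge of +1, so each complex ion is 1−.
Ligand charges: 1×ethylenediamine (neutral), 1×cyano (-1 each), 3×hydroxo (-1 each); total -4. So Sc + (-4) = 1−, giving Sc = +3.
Ligands are named alphabetically: cyano before ethylenediamine before hydroxo.
The complex ion is anionic, so scandium takes the -ate form scandate(III).

potassium cyano(ethylenediamine)trihydroxoscandate(III)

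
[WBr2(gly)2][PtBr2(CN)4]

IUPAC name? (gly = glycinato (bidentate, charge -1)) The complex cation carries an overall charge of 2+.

Both ions are complex: the cation is named first with the plain metal name, the anion second with the -ate form; each ion's ligands are alphabetised independently.
The complex cation is given as 2+; its ligand charges sum to -4, so W = +6.
A 1:1 salt means the anion carries the equal and opposite charge, 2−.
Anion: ligand charges sum to -6; for the ion to be 2−, Pt = +4.

dibromobis(glycinato)tungsten(VI) dibromotetracyanoplatinate(IV)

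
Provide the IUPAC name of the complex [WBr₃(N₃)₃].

triazidotribromotungsten(VI)

There is no counter-ion, so the complex is neutral overall.
Ligand charges: 3×azido (-1 each), 3×bromo (-1 each); total -6. So W + (-6) = 0, giving W = +6.
Ligands are named alphabetically: azido before bromo.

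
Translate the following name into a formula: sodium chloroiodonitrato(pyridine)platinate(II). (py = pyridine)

Na[PtClI(NO3)(py)]

Ligands: 1 nitrato (NO3, -1), 1 iodo (I, -1), 1 pyridine (py, neutral), 1 chloro (Cl, -1). Ligand charge sum = -3.
Charge balance with sodium (+1) requires 1 complex ion per 1 sodium.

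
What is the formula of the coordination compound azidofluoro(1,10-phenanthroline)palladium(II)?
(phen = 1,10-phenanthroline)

[PdF(N3)(phen)]

Ligands: 1 fluoro (F, -1), 1 1,10-phenanthroline (phen, neutral), 1 azido (N3, -1). Ligand charge sum = -2.
With Pd in oxidation state +2, the complex ion is [Pd...].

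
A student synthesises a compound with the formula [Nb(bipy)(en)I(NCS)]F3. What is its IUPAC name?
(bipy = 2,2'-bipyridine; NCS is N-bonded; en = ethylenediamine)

The 3 fluoride counter-ions carry a total charge of -3, so each complex ion is 3+.
Ligand charges: 1×2,2'-bipyridine (neutral), 1×iodo (-1 each), 1×isothiocyanato (-1 each), 1×ethylenediamine (neutral); total -2. So Nb + (-2) = 3+, giving Nb = +5.
Ligands are named alphabetically: bipyridine before ethylenediamine before iodo before isothiocyanato.

(2,2'-bipyridine)(ethylenediamine)iodoisothiocyanatoniobium(V) fluoride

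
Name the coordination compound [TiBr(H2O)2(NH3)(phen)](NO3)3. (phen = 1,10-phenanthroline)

The 3 nitrate counter-ions carry a total charge of -3, so each complex ion is 3+.
Ligand charges: 1×ammine (neutral), 1×bromo (-1 each), 2×aqua (neutral), 1×1,10-phenanthroline (neutral); total -1. So Ti + (-1) = 3+, giving Ti = +4.
Ligands are named alphabetically: ammine before aqua before bromo before phenanthroline.

amminediaquabromo(1,10-phenanthroline)titanium(IV) nitrate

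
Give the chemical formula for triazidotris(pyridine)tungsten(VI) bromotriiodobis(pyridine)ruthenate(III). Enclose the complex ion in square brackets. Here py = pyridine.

[W(N3)3(py)3][RuBrI3(py)2]3

Cation [W…]: ligand charges -3, W(VI) ⇒ ion charge 3+.
Anion [Ru…]: ligand charges -4, Ru(III) ⇒ ion charge 1−.
One 3+ cation requires 3 of the 1− anion.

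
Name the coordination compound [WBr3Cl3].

tribromotrichlorotungsten(VI)

There is no counter-ion, so the complex is neutral overall.
Ligand charges: 3×chloro (-1 each), 3×bromo (-1 each); total -6. So W + (-6) = 0, giving W = +6.
Ligands are named alphabetically: bromo before chloro.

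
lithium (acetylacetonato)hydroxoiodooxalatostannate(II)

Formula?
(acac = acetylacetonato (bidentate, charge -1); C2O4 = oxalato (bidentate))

Ligands: 1 hydroxo (OH, -1), 1 iodo (I, -1), 1 acetylacetonato (acac, -1), 1 oxalato (C2O4, -2). Ligand charge sum = -5.
Charge balance with lithium (+1) requires 1 complex ion per 3 lithium.

Li3[Sn(acac)(C2O4)I(OH)]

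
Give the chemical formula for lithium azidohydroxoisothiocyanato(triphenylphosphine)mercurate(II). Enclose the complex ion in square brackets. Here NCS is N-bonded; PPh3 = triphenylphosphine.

Ligands: 1 azido (N3, -1), 1 isothiocyanato (NCS, -1), 1 triphenylphosphine (PPh3, neutral), 1 hydroxo (OH, -1). Ligand charge sum = -3.
With Hg in oxidation state +2, the complex ion is [Hg...]^1−.
Charge balance with lithium (+1) requires 1 complex ion per 1 lithium.

Li[Hg(N3)(NCS)(OH)(PPh3)]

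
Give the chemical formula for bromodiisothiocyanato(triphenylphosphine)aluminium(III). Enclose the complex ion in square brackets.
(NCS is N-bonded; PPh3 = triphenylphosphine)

[AlBr(NCS)2(PPh3)]

Ligands: 2 isothiocyanato (NCS, -1), 1 triphenylphosphine (PPh3, neutral), 1 bromo (Br, -1). Ligand charge sum = -3.
With Al in oxidation state +3, the complex ion is [Al...].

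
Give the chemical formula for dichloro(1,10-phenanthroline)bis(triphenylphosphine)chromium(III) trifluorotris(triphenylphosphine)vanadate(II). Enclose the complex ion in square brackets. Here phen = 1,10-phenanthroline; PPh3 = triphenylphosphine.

[CrCl2(phen)(PPh3)2][VF3(PPh3)3]

Cation [Cr…]: ligand charges -2, Cr(III) ⇒ ion charge 1+.
Anion [V…]: ligand charges -3, V(II) ⇒ ion charge 1−.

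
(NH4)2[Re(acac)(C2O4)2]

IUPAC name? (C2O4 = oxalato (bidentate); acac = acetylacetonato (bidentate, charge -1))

ammonium (acetylacetonato)dioxalatorhenate(III)

The 2 ammonium counter-ions carry a total charge of +2, so each complex ion is 2−.
Ligand charges: 2×oxalato (-2 each), 1×acetylacetonato (-1 each); total -5. So Re + (-5) = 2−, giving Re = +3.
The complex ion is anionic, so rhenium takes the -ate form rhenate(III).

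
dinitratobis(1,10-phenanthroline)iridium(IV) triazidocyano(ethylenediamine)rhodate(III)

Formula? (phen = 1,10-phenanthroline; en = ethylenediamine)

Cation [Ir…]: ligand charges -2, Ir(IV) ⇒ ion charge 2+.
Anion [Rh…]: ligand charges -4, Rh(III) ⇒ ion charge 1−.

[Ir(NO3)2(phen)2][Rh(CN)(en)(N3)3]2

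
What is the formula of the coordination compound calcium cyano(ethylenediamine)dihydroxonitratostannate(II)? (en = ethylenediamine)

Ligands: 1 nitrato (NO3, -1), 2 hydroxo (OH, -1), 1 cyano (CN, -1), 1 ethylenediamine (en, neutral). Ligand charge sum = -4.
Charge balance with calcium (+2) requires 1 complex ion per 1 calcium.

Ca[Sn(CN)(en)(NO3)(OH)2]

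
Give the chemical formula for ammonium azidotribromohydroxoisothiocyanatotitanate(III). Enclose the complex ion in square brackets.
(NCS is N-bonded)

Ligands: 1 hydroxo (OH, -1), 1 isothiocyanato (NCS, -1), 1 azido (N3, -1), 3 bromo (Br, -1). Ligand charge sum = -6.
Charge balance with ammonium (+1) requires 1 complex ion per 3 ammonium.

(NH4)3[TiBr3(N3)(NCS)(OH)]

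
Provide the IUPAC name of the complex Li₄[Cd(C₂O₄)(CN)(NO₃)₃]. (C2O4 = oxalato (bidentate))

lithium cyanotrinitratooxalatocadmate(II)

The 4 lithium counter-ions carry a total charge of +4, so each complex ion is 4−.
Ligand charges: 1×cyano (-1 each), 3×nitrato (-1 each), 1×oxalato (-2 each); total -6. So Cd + (-6) = 4−, giving Cd = +2.
Ligands are named alphabetically: cyano before nitrato before oxalato.
The complex ion is anionic, so cadmium takes the -ate form cadmate(II).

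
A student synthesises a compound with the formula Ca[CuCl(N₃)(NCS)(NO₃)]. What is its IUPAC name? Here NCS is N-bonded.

calcium azidochloroisothiocyanatonitratocuprate(II)

The 1 calcium counter-ion carries a total charge of +2, so each complex ion is 2−.
Ligand charges: 1×chloro (-1 each), 1×azido (-1 each), 1×isothiocyanato (-1 each), 1×nitrato (-1 each); total -4. So Cu + (-4) = 2−, giving Cu = +2.
The complex ion is anionic, so copper takes the -ate form cuprate(II).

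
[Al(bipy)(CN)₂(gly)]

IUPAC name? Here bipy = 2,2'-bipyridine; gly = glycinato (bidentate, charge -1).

There is no counter-ion, so the complex is neutral overall.
Ligand charges: 1×2,2'-bipyridine (neutral), 1×glycinato (-1 each), 2×cyano (-1 each); total -3. So Al + (-3) = 0, giving Al = +3.
Ligands are named alphabetically: bipyridine before cyano before glycinato.

(2,2'-bipyridine)dicyano(glycinato)aluminium(III)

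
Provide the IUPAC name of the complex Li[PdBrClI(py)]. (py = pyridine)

The 1 lithium counter-ion carries a total charge of +1, so each complex ion is 1−.
Ligand charges: 1×pyridine (neutral), 1×chloro (-1 each), 1×iodo (-1 each), 1×bromo (-1 each); total -3. So Pd + (-3) = 1−, giving Pd = +2.
Ligands are named alphabetically: bromo before chloro before iodo before pyridine.
The complex ion is anionic, so palladium takes the -ate form palladate(II).

lithium bromochloroiodo(pyridine)palladate(II)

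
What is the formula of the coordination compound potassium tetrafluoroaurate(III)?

Ligands: 4 fluoro (F, -1). Ligand charge sum = -4.
With Au in oxidation state +3, the complex ion is [Au...]^1−.
Charge balance with potassium (+1) requires 1 complex ion per 1 potassium.

K[AuF4]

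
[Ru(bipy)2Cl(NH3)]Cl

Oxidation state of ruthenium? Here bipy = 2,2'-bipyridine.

+2

1 chloride outside the brackets (-1 each) → the complex ion is 1+.
Ligand charges: 1×NH3 neutral; 2×bipy neutral; 1×Cl = -1; sum -1.
Ru + (-1) = 1+ ⇒ Ru is +2.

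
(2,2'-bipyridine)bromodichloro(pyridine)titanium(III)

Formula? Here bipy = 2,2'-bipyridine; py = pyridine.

[Ti(bipy)BrCl2(py)]

Ligands: 1 2,2'-bipyridine (bipy, neutral), 1 bromo (Br, -1), 1 pyridine (py, neutral), 2 chloro (Cl, -1). Ligand charge sum = -3.
With Ti in oxidation state +3, the complex ion is [Ti...].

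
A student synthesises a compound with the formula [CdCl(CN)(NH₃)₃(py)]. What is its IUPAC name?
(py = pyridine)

triamminechlorocyano(pyridine)cadmium(II)

There is no counter-ion, so the complex is neutral overall.
Ligand charges: 1×chloro (-1 each), 1×pyridine (neutral), 3×ammine (neutral), 1×cyano (-1 each); total -2. So Cd + (-2) = 0, giving Cd = +2.
Ligands are named alphabetically: ammine before chloro before cyano before pyridine.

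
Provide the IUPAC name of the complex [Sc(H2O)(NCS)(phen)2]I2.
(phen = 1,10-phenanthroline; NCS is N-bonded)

aquaisothiocyanatobis(1,10-phenanthroline)scandium(III) iodide

The 2 iodide counter-ions carry a total charge of -2, so each complex ion is 2+.
Ligand charges: 2×1,10-phenanthroline (neutral), 1×isothiocyanato (-1 each), 1×aqua (neutral); total -1. So Sc + (-1) = 2+, giving Sc = +3.
Ligands are named alphabetically: aqua before isothiocyanato before phenanthroline.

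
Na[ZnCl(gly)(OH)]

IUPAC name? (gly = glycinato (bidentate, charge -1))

sodium chloro(glycinato)hydroxozincate(II)

The 1 sodium counter-ion carries a total charge of +1, so each complex ion is 1−.
Ligand charges: 1×chloro (-1 each), 1×hydroxo (-1 each), 1×glycinato (-1 each); total -3. So Zn + (-3) = 1−, giving Zn = +2.
The complex ion is anionic, so zinc takes the -ate form zincate(II).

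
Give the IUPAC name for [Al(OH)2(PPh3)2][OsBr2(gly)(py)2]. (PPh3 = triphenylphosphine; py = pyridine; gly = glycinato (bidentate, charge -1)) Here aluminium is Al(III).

dihydroxobis(triphenylphosphine)aluminium(III) dibromo(glycinato)bis(pyridine)osmate(II)

Al is given as +3; the cation's ligand charges sum to -2, so the complex cation is 1+.
A 1:1 salt means the anion carries the equal and opposite charge, 1−.
Anion: ligand charges sum to -3; for the ion to be 1−, Os = +2.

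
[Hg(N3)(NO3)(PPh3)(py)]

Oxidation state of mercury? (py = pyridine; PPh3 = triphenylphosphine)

No counter-ion: the bracketed complex is neutral.
Ligand charges: 1×py neutral; 1×N3 = -1; 1×NO3 = -1; 1×PPh3 neutral; sum -2.
Hg + (-2) = 0 ⇒ Hg is +2.

+2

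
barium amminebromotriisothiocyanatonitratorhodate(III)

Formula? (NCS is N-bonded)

Ligands: 1 ammine (NH3, neutral), 1 bromo (Br, -1), 1 nitrato (NO3, -1), 3 isothiocyanato (NCS, -1). Ligand charge sum = -5.
With Rh in oxidation state +3, the complex ion is [Rh...]^2−.
Charge balance with barium (+2) requires 1 complex ion per 1 barium.

Ba[RhBr(NCS)3(NH3)(NO3)]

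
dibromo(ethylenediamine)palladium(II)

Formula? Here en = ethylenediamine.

Ligands: 1 ethylenediamine (en, neutral), 2 bromo (Br, -1). Ligand charge sum = -2.
With Pd in oxidation state +2, the complex ion is [Pd...].

[PdBr2(en)]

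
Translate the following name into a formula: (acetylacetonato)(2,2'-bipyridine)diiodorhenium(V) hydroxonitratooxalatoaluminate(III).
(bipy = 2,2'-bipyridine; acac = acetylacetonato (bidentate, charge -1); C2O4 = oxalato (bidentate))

[Re(acac)(bipy)I2][Al(C2O4)(NO3)(OH)]2

Cation [Re…]: ligand charges -3, Re(V) ⇒ ion charge 2+.
Anion [Al…]: ligand charges -4, Al(III) ⇒ ion charge 1−.
One 2+ cation requires 2 of the 1− anion.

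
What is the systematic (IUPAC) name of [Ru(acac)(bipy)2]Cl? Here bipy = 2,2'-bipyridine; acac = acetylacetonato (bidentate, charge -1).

(acetylacetonato)bis(2,2'-bipyridine)ruthenium(II) chloride

The 1 chloride counter-ion carries a total charge of -1, so each complex ion is 1+.
Ligand charges: 2×2,2'-bipyridine (neutral), 1×acetylacetonato (-1 each); total -1. So Ru + (-1) = 1+, giving Ru = +2.
Ligands are named alphabetically: acetylacetonato before bipyridine.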